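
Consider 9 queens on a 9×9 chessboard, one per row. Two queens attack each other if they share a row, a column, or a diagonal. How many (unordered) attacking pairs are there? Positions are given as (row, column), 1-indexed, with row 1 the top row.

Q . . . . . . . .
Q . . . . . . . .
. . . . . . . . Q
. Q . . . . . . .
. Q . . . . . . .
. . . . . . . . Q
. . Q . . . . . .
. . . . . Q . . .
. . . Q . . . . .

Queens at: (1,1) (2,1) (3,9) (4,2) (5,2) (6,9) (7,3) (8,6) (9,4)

4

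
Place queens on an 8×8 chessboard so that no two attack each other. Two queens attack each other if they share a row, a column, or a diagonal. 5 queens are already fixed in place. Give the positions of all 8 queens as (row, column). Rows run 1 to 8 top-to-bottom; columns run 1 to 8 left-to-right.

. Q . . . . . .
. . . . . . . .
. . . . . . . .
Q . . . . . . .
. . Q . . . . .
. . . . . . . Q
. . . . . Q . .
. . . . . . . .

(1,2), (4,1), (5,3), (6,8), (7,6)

Row 2: attacked by (1,2)→{1,2,3}; (4,1)→{1,3}; (5,3)→{3,6}; (6,8)→{4,8}; (7,6)→{1,6}. Safe: 5, 7. Place at column 5.
Row 3: attacked by (1,2)→{2,4}; (2,5)→{4,5,6}; (4,1)→{1,2}; (5,3)→{1,3,5}; (6,8)→{5,8}; (7,6)→{2,6}. Safe: 7. Place at column 7.
Row 8: attacked by (1,2)→{2}; (2,5)→{5}; (3,7)→{2,7}; (4,1)→{1,5}; (5,3)→{3,6}; (6,8)→{6,8}; (7,6)→{5,6,7}. Safe: 4. Place at column 4.
Columns [2, 5, 7, 1, 3, 8, 6, 4], r−c [-1, -3, -4, 3, 2, -2, 1, 4], r+c [3, 7, 10, 5, 8, 14, 13, 12] are all distinct, so no two queens attack.

(1,2) (2,5) (3,7) (4,1) (5,3) (6,8) (7,6) (8,4)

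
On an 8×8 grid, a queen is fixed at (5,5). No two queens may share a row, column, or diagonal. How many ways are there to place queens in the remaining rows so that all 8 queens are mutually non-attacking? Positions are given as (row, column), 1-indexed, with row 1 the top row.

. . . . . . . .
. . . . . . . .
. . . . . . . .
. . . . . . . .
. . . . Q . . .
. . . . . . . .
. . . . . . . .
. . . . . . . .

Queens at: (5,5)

8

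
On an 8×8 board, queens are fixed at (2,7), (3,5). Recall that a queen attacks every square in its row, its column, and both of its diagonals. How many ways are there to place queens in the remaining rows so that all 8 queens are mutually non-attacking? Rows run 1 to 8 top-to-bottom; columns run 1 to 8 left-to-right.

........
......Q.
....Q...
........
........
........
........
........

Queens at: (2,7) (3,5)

Branch on row 1: col 1 → 1; col 2 → 1; col 4 → 2.
Sum: 1 + 1 + 2 = 4.

4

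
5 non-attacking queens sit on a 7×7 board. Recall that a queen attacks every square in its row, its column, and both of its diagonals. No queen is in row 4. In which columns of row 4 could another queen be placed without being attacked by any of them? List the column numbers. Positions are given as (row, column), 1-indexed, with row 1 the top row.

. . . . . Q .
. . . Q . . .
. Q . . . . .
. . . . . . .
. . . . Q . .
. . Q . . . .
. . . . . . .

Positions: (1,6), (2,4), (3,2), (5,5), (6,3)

columns 7

(1,6) attacks row 4 at column 6 and diagonals 3.
(2,4) attacks row 4 at column 4 and diagonals 2, 6.
(3,2) attacks row 4 at column 2 and diagonals 1, 3.
(5,5) attacks row 4 at column 5 and diagonals 4, 6.
(6,3) attacks row 4 at column 3 and diagonals 1, 5.
Attacked columns: {1, 2, 3, 4, 5, 6}. Safe: {7}.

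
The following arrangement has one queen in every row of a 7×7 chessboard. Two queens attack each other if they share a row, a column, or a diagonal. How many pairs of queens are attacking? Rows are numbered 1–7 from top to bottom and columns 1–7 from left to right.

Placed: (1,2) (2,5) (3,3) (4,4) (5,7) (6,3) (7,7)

Same column: (3,3)–(6,3) (column 3); (5,7)–(7,7) (column 7).
Same diagonal: (3,3)–(4,4) (|3−4| = |3−4| = 1); (3,3)–(7,7) (|3−7| = |3−7| = 4); (4,4)–(7,7) (|4−7| = |4−7| = 3).
Total attacking pairs: 5.

5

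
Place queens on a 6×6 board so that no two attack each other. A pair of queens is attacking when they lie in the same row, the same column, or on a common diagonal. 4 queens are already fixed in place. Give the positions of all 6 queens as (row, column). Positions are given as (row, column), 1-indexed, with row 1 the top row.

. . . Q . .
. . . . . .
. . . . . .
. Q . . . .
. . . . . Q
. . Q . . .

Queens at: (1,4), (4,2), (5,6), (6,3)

Row 2: attacked by (1,4)→{3,4,5}; (4,2)→{2,4}; (5,6)→{3,6}; (6,3)→{3}. Safe: 1. Place at column 1.
Row 3: attacked by (1,4)→{2,4,6}; (2,1)→{1,2}; (4,2)→{1,2,3}; (5,6)→{4,6}; (6,3)→{3,6}. Safe: 5. Place at column 5.
Columns [4, 1, 5, 2, 6, 3], r−c [-3, 1, -2, 2, -1, 3], r+c [5, 3, 8, 6, 11, 9] are all distinct, so no two queens attack.

(1,4) (2,1) (3,5) (4,2) (5,6) (6,3)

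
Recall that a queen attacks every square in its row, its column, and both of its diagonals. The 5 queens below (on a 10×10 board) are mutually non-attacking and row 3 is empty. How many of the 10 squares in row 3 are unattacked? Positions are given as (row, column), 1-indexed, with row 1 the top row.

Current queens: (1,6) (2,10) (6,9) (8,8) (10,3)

4

(1,6) attacks row 3 at column 6 and diagonals 4, 8.
(2,10) attacks row 3 at column 10 and diagonals 9.
(6,9) attacks row 3 at column 9 and diagonals 6.
(8,8) attacks row 3 at column 8 and diagonals 3.
(10,3) attacks row 3 at column 3 and diagonals 10.
Attacked columns: {3, 4, 6, 8, 9, 10}. Safe: {1, 2, 5, 7}.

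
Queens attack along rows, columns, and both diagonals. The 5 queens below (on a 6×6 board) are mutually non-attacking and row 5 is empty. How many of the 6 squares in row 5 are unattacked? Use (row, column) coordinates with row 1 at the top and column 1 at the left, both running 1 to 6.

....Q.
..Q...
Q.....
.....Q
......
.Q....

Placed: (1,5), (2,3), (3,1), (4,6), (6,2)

1

(1,5) attacks row 5 at column 5 and diagonals 1.
(2,3) attacks row 5 at column 3 and diagonals 6.
(3,1) attacks row 5 at column 1 and diagonals 3.
(4,6) attacks row 5 at column 6 and diagonals 5.
(6,2) attacks row 5 at column 2 and diagonals 1, 3.
Attacked columns: {1, 2, 3, 5, 6}. Safe: {4}.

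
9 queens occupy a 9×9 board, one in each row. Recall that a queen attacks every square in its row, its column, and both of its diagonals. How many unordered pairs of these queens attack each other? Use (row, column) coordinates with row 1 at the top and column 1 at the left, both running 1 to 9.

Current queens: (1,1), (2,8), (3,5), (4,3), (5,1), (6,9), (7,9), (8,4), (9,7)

Same column: (1,1)–(5,1) (column 1); (6,9)–(7,9) (column 9).
Same diagonal: (3,5)–(7,9) (|3−7| = |5−9| = 4); (5,1)–(8,4) (|5−8| = |1−4| = 3); (7,9)–(9,7) (|7−9| = |9−7| = 2).
Total attacking pairs: 5.

5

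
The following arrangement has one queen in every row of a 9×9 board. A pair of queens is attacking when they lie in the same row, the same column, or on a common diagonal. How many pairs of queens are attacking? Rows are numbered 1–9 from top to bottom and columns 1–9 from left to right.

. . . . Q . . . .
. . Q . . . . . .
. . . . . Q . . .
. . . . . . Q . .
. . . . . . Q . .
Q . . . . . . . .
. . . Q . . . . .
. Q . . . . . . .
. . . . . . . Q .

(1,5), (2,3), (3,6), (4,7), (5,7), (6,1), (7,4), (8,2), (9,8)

3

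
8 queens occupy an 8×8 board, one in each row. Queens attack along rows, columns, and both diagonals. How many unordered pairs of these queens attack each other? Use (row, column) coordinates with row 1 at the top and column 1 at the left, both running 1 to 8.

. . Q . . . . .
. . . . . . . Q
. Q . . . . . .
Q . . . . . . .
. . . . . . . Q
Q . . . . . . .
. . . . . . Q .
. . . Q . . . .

3

Same column: (2,8)–(5,8) (column 8); (4,1)–(6,1) (column 1).
Same diagonal: (3,2)–(4,1) (|3−4| = |2−1| = 1).
Total attacking pairs: 3.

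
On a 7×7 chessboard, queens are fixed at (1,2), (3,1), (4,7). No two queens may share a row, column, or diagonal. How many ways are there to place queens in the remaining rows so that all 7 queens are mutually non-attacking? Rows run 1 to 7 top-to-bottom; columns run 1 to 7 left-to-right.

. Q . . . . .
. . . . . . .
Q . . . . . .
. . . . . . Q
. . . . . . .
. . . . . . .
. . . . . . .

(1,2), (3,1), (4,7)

Branch on row 2: col 4 → 1; col 6 → 0.
Sum: 1 + 0 = 1.

1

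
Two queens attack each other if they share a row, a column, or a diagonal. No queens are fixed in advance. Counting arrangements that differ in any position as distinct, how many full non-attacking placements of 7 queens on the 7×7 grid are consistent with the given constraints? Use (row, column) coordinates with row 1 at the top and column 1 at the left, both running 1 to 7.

40

Branch on row 1: col 1 → 4; col 2 → 7; col 3 → 6; col 4 → 6; col 5 → 6; col 6 → 7; col 7 → 4.
Sum: 4 + 7 + 6 + 6 + 6 + 7 + 4 = 40.
(This is the classic 7-queens count.)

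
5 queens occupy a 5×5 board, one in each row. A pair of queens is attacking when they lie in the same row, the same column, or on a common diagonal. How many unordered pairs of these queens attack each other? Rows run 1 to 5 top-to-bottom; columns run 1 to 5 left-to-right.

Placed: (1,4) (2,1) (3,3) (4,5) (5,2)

0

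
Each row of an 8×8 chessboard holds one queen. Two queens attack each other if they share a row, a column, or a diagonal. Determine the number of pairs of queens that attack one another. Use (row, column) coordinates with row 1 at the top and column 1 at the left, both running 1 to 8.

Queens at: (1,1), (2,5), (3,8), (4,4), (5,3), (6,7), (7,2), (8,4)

3

Same column: (4,4)–(8,4) (column 4).
Same diagonal: (1,1)–(4,4) (|1−4| = |1−4| = 3); (4,4)–(5,3) (|4−5| = |4−3| = 1).
Total attacking pairs: 3.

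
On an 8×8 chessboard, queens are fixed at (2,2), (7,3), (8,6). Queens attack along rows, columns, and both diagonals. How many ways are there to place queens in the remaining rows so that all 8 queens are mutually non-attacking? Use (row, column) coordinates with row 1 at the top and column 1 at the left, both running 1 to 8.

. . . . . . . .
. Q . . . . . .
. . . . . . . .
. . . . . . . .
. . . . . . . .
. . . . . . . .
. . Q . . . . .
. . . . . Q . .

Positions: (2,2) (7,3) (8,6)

4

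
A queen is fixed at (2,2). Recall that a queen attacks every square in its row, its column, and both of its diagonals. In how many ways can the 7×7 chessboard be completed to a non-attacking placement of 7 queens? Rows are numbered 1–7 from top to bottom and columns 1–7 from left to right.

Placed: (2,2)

Branch on row 1: col 4 → 1; col 5 → 1; col 6 → 1; col 7 → 1.
Sum: 1 + 1 + 1 + 1 = 4.

4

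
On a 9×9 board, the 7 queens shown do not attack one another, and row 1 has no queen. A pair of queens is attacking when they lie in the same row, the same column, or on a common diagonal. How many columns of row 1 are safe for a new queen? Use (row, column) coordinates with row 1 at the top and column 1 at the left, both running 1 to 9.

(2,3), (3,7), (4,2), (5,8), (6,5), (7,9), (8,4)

2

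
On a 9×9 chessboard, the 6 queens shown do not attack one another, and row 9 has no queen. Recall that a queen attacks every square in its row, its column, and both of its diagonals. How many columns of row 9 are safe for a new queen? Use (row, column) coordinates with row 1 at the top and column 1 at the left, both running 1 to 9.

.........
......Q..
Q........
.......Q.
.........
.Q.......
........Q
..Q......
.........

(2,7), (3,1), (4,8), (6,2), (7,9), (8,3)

1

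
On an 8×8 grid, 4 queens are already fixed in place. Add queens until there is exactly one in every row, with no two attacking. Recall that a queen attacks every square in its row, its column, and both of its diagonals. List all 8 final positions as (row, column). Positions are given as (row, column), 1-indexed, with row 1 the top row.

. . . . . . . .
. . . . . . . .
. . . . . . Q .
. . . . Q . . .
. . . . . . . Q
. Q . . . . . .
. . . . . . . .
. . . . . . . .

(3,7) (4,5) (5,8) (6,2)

(1,3) (2,1) (3,7) (4,5) (5,8) (6,2) (7,4) (8,6)

Row 1: attacked by (3,7)→{5,7}; (4,5)→{2,5,8}; (5,8)→{4,8}; (6,2)→{2,7}. Safe: 1, 3, 6. Place at column 3.
Row 2: attacked by (1,3)→{2,3,4}; (3,7)→{6,7,8}; (4,5)→{3,5,7}; (5,8)→{5,8}; (6,2)→{2,6}. Safe: 1. Place at column 1.
Row 7: attacked by (1,3)→{3}; (2,1)→{1,6}; (3,7)→{3,7}; (4,5)→{2,5,8}; (5,8)→{6,8}; (6,2)→{1,2,3}. Safe: 4. Place at column 4.
Row 8: attacked by (1,3)→{3}; (2,1)→{1,7}; (3,7)→{2,7}; (4,5)→{1,5}; (5,8)→{5,8}; (6,2)→{2,4}; (7,4)→{3,4,5}. Safe: 6. Place at column 6.
Columns [3, 1, 7, 5, 8, 2, 4, 6], r−c [-2, 1, -4, -1, -3, 4, 3, 2], r+c [4, 3, 10, 9, 13, 8, 11, 14] are all distinct, so no two queens attack.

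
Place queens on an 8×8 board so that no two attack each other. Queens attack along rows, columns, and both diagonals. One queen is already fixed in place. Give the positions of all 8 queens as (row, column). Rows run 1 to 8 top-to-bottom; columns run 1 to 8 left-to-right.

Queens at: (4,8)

Row 1: attacked by (4,8)→{5,8}. Safe: 1, 2, 3, 4, 6, 7. Place at column 4.
Row 2: attacked by (1,4)→{3,4,5}; (4,8)→{6,8}. Safe: 1, 2, 7. Place at column 1.
Row 3: attacked by (1,4)→{2,4,6}; (2,1)→{1,2}; (4,8)→{7,8}. Safe: 3, 5. Place at column 5.
Row 5: attacked by (1,4)→{4,8}; (2,1)→{1,4}; (3,5)→{3,5,7}; (4,8)→{7,8}. Safe: 2, 6. Place at column 2.
Row 6: attacked by (1,4)→{4}; (2,1)→{1,5}; (3,5)→{2,5,8}; (4,8)→{6,8}; (5,2)→{1,2,3}. Safe: 7. Place at column 7.
Row 7: attacked by (1,4)→{4}; (2,1)→{1,6}; (3,5)→{1,5}; (4,8)→{5,8}; (5,2)→{2,4}; (6,7)→{6,7,8}. Safe: 3. Place at column 3.
Row 8: attacked by (1,4)→{4}; (2,1)→{1,7}; (3,5)→{5}; (4,8)→{4,8}; (5,2)→{2,5}; (6,7)→{5,7}; (7,3)→{2,3,4}. Safe: 6. Place at column 6.
Columns [4, 1, 5, 8, 2, 7, 3, 6], r−c [-3, 1, -2, -4, 3, -1, 4, 2], r+c [5, 3, 8, 12, 7, 13, 10, 14] are all distinct, so no two queens attack.

(1,4) (2,1) (3,5) (4,8) (5,2) (6,7) (7,3) (8,6)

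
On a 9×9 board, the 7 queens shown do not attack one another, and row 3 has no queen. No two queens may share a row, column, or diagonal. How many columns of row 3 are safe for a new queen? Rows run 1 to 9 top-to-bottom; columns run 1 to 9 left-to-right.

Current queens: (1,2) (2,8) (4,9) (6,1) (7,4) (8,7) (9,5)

(1,2) attacks row 3 at column 2 and diagonals 4.
(2,8) attacks row 3 at column 8 and diagonals 7, 9.
(4,9) attacks row 3 at column 9 and diagonals 8.
(6,1) attacks row 3 at column 1 and diagonals 4.
(7,4) attacks row 3 at column 4 and diagonals 8.
(8,7) attacks row 3 at column 7 and diagonals 2.
(9,5) attacks row 3 at column 5.
Attacked columns: {1, 2, 4, 5, 7, 8, 9}. Safe: {3, 6}.

2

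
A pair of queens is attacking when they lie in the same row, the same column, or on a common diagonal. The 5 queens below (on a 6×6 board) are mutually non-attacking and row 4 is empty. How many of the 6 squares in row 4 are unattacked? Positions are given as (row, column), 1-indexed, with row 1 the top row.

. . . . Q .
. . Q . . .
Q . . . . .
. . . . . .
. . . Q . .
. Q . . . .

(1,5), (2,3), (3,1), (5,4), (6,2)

1

(1,5) attacks row 4 at column 5 and diagonals 2.
(2,3) attacks row 4 at column 3 and diagonals 1, 5.
(3,1) attacks row 4 at column 1 and diagonals 2.
(5,4) attacks row 4 at column 4 and diagonals 3, 5.
(6,2) attacks row 4 at column 2 and diagonals 4.
Attacked columns: {1, 2, 3, 4, 5}. Safe: {6}.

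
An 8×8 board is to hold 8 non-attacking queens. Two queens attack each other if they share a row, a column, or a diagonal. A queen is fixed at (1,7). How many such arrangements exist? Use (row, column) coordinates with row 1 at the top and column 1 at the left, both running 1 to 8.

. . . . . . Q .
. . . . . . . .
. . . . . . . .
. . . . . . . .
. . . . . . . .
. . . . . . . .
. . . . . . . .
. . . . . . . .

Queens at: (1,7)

Branch on row 2: col 1 → 1; col 2 → 2; col 3 → 2; col 4 → 2; col 5 → 1.
Sum: 1 + 2 + 2 + 2 + 1 = 8.

8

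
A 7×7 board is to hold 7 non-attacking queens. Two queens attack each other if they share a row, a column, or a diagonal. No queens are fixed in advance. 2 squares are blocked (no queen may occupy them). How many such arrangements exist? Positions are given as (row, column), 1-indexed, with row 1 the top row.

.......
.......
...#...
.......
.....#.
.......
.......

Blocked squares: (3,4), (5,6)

30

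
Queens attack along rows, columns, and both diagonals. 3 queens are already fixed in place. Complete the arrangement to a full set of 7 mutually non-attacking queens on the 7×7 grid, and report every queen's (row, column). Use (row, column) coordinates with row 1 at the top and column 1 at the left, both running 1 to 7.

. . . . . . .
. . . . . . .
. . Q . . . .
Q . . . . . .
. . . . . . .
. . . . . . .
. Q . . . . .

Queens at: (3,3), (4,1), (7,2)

Row 1: attacked by (3,3)→{1,3,5}; (4,1)→{1,4}; (7,2)→{2}. Safe: 6, 7. Place at column 7.
Row 2: attacked by (1,7)→{6,7}; (3,3)→{2,3,4}; (4,1)→{1,3}; (7,2)→{2,7}. Safe: 5. Place at column 5.
Row 5: attacked by (1,7)→{3,7}; (2,5)→{2,5}; (3,3)→{1,3,5}; (4,1)→{1,2}; (7,2)→{2,4}. Safe: 6. Place at column 6.
Row 6: attacked by (1,7)→{2,7}; (2,5)→{1,5}; (3,3)→{3,6}; (4,1)→{1,3}; (5,6)→{5,6,7}; (7,2)→{1,2,3}. Safe: 4. Place at column 4.
Columns [7, 5, 3, 1, 6, 4, 2], r−c [-6, -3, 0, 3, -1, 2, 5], r+c [8, 7, 6, 5, 11, 10, 9] are all distinct, so no two queens attack.

(1,7) (2,5) (3,3) (4,1) (5,6) (6,4) (7,2)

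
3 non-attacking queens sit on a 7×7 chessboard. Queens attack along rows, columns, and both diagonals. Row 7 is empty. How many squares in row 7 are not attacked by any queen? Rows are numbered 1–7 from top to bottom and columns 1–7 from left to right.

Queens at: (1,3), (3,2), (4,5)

3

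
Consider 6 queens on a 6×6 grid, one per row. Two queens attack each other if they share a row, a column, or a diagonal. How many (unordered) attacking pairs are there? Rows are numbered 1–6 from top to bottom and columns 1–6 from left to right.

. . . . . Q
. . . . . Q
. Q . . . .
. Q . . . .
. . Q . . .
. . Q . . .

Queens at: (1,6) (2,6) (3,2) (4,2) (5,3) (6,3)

5

Same column: (1,6)–(2,6) (column 6); (3,2)–(4,2) (column 2); (5,3)–(6,3) (column 3).
Same diagonal: (2,6)–(5,3) (|2−5| = |6−3| = 3); (4,2)–(5,3) (|4−5| = |2−3| = 1).
Total attacking pairs: 5.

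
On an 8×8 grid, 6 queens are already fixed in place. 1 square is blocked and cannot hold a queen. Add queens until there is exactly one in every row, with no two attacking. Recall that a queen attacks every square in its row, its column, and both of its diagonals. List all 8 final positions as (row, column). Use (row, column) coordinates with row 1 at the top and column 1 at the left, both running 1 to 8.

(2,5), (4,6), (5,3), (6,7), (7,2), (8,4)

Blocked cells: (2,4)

(1,1) (2,5) (3,8) (4,6) (5,3) (6,7) (7,2) (8,4)

Row 1: attacked by (2,5)→{4,5,6}; (4,6)→{3,6}; (5,3)→{3,7}; (6,7)→{2,7}; (7,2)→{2,8}; (8,4)→{4}. Safe: 1. Place at column 1.
Row 3: attacked by (1,1)→{1,3}; (2,5)→{4,5,6}; (4,6)→{5,6,7}; (5,3)→{1,3,5}; (6,7)→{4,7}; (7,2)→{2,6}; (8,4)→{4}. Safe: 8. Place at column 8.
Columns [1, 5, 8, 6, 3, 7, 2, 4], r−c [0, -3, -5, -2, 2, -1, 5, 4], r+c [2, 7, 11, 10, 8, 13, 9, 12] are all distinct, so no two queens attack.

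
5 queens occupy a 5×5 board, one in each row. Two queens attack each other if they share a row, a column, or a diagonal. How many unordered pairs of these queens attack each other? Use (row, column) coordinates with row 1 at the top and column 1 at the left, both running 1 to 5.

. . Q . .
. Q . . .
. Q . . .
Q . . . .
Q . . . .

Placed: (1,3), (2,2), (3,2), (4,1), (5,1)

Same column: (2,2)–(3,2) (column 2); (4,1)–(5,1) (column 1).
Same diagonal: (1,3)–(2,2) (|1−2| = |3−2| = 1); (3,2)–(4,1) (|3−4| = |2−1| = 1).
Total attacking pairs: 4.

4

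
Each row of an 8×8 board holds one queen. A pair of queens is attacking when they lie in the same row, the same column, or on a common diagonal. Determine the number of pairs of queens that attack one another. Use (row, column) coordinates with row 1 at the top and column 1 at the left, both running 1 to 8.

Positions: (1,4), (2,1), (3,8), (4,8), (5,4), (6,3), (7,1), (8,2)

6

Same column: (1,4)–(5,4) (column 4); (2,1)–(7,1) (column 1); (3,8)–(4,8) (column 8).
Same diagonal: (2,1)–(5,4) (|2−5| = |1−4| = 3); (5,4)–(6,3) (|5−6| = |4−3| = 1); (7,1)–(8,2) (|7−8| = |1−2| = 1).
Total attacking pairs: 6.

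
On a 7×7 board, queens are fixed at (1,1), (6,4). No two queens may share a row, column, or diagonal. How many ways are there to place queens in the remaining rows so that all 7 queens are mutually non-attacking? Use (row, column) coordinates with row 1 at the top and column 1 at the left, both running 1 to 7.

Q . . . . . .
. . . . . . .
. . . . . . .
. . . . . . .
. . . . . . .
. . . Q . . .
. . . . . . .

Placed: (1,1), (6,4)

1

Branch on row 2: col 3 → 1; col 5 → 0; col 6 → 0; col 7 → 0.
Sum: 1 + 0 + 0 + 0 = 1.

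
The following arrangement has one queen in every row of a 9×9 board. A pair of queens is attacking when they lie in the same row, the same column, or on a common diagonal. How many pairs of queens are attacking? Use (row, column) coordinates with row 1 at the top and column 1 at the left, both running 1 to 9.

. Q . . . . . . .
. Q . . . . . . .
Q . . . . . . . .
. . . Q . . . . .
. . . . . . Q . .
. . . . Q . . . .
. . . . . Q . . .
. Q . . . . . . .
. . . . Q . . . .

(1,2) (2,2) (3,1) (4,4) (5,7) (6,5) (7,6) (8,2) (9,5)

Same column: (1,2)–(2,2) (column 2); (1,2)–(8,2) (column 2); (2,2)–(8,2) (column 2); (6,5)–(9,5) (column 5).
Same diagonal: (2,2)–(3,1) (|2−3| = |2−1| = 1); (2,2)–(4,4) (|2−4| = |2−4| = 2); (6,5)–(7,6) (|6−7| = |5−6| = 1).
Total attacking pairs: 7.

7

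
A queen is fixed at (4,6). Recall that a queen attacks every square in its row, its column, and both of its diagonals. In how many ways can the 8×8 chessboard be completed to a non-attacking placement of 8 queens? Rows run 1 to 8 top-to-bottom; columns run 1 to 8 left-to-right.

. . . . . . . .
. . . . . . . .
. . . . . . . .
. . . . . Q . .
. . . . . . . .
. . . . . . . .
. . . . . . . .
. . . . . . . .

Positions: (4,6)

Branch on row 1: col 1 → 2; col 2 → 1; col 4 → 1; col 5 → 6; col 7 → 1; col 8 → 1.
Sum: 2 + 1 + 1 + 6 + 1 + 1 = 12.

12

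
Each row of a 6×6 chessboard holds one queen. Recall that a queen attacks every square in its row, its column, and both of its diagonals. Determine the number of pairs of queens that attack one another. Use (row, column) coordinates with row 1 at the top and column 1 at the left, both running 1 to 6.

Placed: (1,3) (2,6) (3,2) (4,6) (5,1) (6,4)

3

Same column: (2,6)–(4,6) (column 6).
Same diagonal: (1,3)–(4,6) (|1−4| = |3−6| = 3); (4,6)–(6,4) (|4−6| = |6−4| = 2).
Total attacking pairs: 3.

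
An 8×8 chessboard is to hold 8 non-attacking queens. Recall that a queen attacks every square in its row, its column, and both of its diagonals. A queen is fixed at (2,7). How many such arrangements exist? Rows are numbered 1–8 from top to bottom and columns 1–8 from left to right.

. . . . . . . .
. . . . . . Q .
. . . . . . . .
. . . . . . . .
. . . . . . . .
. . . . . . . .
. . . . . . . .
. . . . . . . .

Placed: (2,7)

16

Branch on row 1: col 1 → 2; col 2 → 2; col 3 → 2; col 4 → 4; col 5 → 6.
Sum: 2 + 2 + 2 + 4 + 6 = 16.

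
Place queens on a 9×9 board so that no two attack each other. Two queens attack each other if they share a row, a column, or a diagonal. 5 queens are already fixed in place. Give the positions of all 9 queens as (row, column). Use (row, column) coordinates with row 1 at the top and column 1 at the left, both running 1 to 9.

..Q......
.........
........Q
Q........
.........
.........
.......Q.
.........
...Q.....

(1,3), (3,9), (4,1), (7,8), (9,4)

(1,3) (2,7) (3,9) (4,1) (5,5) (6,2) (7,8) (8,6) (9,4)

Row 2: attacked by (1,3)→{2,3,4}; (3,9)→{8,9}; (4,1)→{1,3}; (7,8)→{3,8}; (9,4)→{4}. Safe: 5, 6, 7. Place at column 7.
Row 5: attacked by (1,3)→{3,7}; (2,7)→{4,7}; (3,9)→{7,9}; (4,1)→{1,2}; (7,8)→{6,8}; (9,4)→{4,8}. Safe: 5. Place at column 5.
Row 6: attacked by (1,3)→{3,8}; (2,7)→{3,7}; (3,9)→{6,9}; (4,1)→{1,3}; (5,5)→{4,5,6}; (7,8)→{7,8,9}; (9,4)→{1,4,7}. Safe: 2. Place at column 2.
Row 8: attacked by (1,3)→{3}; (2,7)→{1,7}; (3,9)→{4,9}; (4,1)→{1,5}; (5,5)→{2,5,8}; (6,2)→{2,4}; (7,8)→{7,8,9}; (9,4)→{3,4,5}. Safe: 6. Place at column 6.
Columns [3, 7, 9, 1, 5, 2, 8, 6, 4], r−c [-2, -5, -6, 3, 0, 4, -1, 2, 5], r+c [4, 9, 12, 5, 10, 8, 15, 14, 13] are all distinct, so no two queens attack.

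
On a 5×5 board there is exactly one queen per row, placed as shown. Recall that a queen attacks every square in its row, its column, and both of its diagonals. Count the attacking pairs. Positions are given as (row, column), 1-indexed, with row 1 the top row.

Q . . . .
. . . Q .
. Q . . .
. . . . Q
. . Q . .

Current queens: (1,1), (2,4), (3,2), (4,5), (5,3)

0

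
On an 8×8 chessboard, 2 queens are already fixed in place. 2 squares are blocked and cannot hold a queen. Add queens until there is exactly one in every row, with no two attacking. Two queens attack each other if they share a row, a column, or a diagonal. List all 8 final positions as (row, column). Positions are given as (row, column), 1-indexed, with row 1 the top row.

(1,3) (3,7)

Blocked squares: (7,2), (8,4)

Row 2: attacked by (1,3)→{2,3,4}; (3,7)→{6,7,8}. Safe: 1, 5. Place at column 1.
Row 4: attacked by (1,3)→{3,6}; (2,1)→{1,3}; (3,7)→{6,7,8}. Safe: 2, 4, 5. Place at column 5.
Row 5: attacked by (1,3)→{3,7}; (2,1)→{1,4}; (3,7)→{5,7}; (4,5)→{4,5,6}. Safe: 2, 8. Place at column 8.
Row 6: attacked by (1,3)→{3,8}; (2,1)→{1,5}; (3,7)→{4,7}; (4,5)→{3,5,7}; (5,8)→{7,8}. Safe: 2, 6. Place at column 2.
Row 7: attacked by (1,3)→{3}; (2,1)→{1,6}; (3,7)→{3,7}; (4,5)→{2,5,8}; (5,8)→{6,8}; (6,2)→{1,2,3}. Blocked: 2. Safe: 4. Place at column 4.
Row 8: attacked by (1,3)→{3}; (2,1)→{1,7}; (3,7)→{2,7}; (4,5)→{1,5}; (5,8)→{5,8}; (6,2)→{2,4}; (7,4)→{3,4,5}. Blocked: 4. Safe: 6. Place at column 6.
Columns [3, 1, 7, 5, 8, 2, 4, 6], r−c [-2, 1, -4, -1, -3, 4, 3, 2], r+c [4, 3, 10, 9, 13, 8, 11, 14] are all distinct, so no two queens attack.

(1,3) (2,1) (3,7) (4,5) (5,8) (6,2) (7,4) (8,6)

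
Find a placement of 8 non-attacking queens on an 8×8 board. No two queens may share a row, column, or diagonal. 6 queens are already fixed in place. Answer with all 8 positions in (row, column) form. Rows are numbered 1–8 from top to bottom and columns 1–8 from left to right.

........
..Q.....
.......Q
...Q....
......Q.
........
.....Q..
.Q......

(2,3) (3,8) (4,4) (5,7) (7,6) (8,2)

Row 1: attacked by (2,3)→{2,3,4}; (3,8)→{6,8}; (4,4)→{1,4,7}; (5,7)→{3,7}; (7,6)→{6}; (8,2)→{2}. Safe: 5. Place at column 5.
Row 6: attacked by (1,5)→{5}; (2,3)→{3,7}; (3,8)→{5,8}; (4,4)→{2,4,6}; (5,7)→{6,7,8}; (7,6)→{5,6,7}; (8,2)→{2,4}. Safe: 1. Place at column 1.
Columns [5, 3, 8, 4, 7, 1, 6, 2], r−c [-4, -1, -5, 0, -2, 5, 1, 6], r+c [6, 5, 11, 8, 12, 7, 13, 10] are all distinct, so no two queens attack.

(1,5) (2,3) (3,8) (4,4) (5,7) (6,1) (7,6) (8,2)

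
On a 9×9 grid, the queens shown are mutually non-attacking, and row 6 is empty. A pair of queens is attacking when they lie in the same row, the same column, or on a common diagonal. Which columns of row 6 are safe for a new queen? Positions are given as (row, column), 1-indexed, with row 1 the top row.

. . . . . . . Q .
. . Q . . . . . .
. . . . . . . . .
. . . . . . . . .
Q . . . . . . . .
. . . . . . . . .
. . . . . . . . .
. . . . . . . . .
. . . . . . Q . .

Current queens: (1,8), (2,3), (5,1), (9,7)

(1,8) attacks row 6 at column 8 and diagonals 3.
(2,3) attacks row 6 at column 3 and diagonals 7.
(5,1) attacks row 6 at column 1 and diagonals 2.
(9,7) attacks row 6 at column 7 and diagonals 4.
Attacked columns: {1, 2, 3, 4, 7, 8}. Safe: {5, 6, 9}.

columns 5, 6, 9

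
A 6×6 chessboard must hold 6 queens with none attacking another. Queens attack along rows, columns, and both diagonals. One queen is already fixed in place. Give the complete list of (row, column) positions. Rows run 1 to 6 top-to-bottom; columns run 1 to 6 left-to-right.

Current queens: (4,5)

(1,3) (2,6) (3,2) (4,5) (5,1) (6,4)

Row 1: attacked by (4,5)→{2,5}. Safe: 1, 3, 4, 6. Place at column 3.
Row 2: attacked by (1,3)→{2,3,4}; (4,5)→{3,5}. Safe: 1, 6. Place at column 6.
Row 3: attacked by (1,3)→{1,3,5}; (2,6)→{5,6}; (4,5)→{4,5,6}. Safe: 2. Place at column 2.
Row 5: attacked by (1,3)→{3}; (2,6)→{3,6}; (3,2)→{2,4}; (4,5)→{4,5,6}. Safe: 1. Place at column 1.
Row 6: attacked by (1,3)→{3}; (2,6)→{2,6}; (3,2)→{2,5}; (4,5)→{3,5}; (5,1)→{1,2}. Safe: 4. Place at column 4.
Columns [3, 6, 2, 5, 1, 4], r−c [-2, -4, 1, -1, 4, 2], r+c [4, 8, 5, 9, 6, 10] are all distinct, so no two queens attack.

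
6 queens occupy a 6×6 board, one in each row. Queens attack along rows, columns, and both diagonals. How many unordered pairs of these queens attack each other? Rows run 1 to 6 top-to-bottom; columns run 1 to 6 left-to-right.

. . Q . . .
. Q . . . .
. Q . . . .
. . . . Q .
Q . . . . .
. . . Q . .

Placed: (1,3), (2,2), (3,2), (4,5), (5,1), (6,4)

2

Same column: (2,2)–(3,2) (column 2).
Same diagonal: (1,3)–(2,2) (|1−2| = |3−2| = 1).
Total attacking pairs: 2.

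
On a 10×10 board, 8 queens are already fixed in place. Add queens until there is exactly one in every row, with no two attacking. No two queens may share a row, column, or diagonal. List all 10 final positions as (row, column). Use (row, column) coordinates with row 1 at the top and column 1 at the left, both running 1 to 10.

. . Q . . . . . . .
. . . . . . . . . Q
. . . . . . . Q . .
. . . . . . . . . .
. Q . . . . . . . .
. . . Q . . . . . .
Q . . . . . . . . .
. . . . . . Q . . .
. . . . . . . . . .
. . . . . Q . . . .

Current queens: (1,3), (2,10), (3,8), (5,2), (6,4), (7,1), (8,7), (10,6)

(1,3) (2,10) (3,8) (4,5) (5,2) (6,4) (7,1) (8,7) (9,9) (10,6)

Row 4: attacked by (1,3)→{3,6}; (2,10)→{8,10}; (3,8)→{7,8,9}; (5,2)→{1,2,3}; (6,4)→{2,4,6}; (7,1)→{1,4}; (8,7)→{3,7}; (10,6)→{6}. Safe: 5. Place at column 5.
Row 9: attacked by (1,3)→{3}; (2,10)→{3,10}; (3,8)→{2,8}; (4,5)→{5,10}; (5,2)→{2,6}; (6,4)→{1,4,7}; (7,1)→{1,3}; (8,7)→{6,7,8}; (10,6)→{5,6,7}. Safe: 9. Place at column 9.
Columns [3, 10, 8, 5, 2, 4, 1, 7, 9, 6], r−c [-2, -8, -5, -1, 3, 2, 6, 1, 0, 4], r+c [4, 12, 11, 9, 7, 10, 8, 15, 18, 16] are all distinct, so no two queens attack.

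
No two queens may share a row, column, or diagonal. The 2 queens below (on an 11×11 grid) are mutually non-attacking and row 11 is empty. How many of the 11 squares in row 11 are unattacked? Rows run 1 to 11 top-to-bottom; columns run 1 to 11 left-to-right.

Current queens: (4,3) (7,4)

7

(4,3) attacks row 11 at column 3 and diagonals 10.
(7,4) attacks row 11 at column 4 and diagonals 8.
Attacked columns: {3, 4, 8, 10}. Safe: {1, 2, 5, 6, 7, 9, 11}.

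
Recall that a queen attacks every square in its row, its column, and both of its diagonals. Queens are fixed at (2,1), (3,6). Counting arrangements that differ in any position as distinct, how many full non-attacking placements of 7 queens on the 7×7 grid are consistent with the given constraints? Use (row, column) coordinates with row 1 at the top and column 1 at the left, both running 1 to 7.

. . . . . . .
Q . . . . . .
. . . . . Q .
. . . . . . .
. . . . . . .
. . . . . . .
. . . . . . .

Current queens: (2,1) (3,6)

3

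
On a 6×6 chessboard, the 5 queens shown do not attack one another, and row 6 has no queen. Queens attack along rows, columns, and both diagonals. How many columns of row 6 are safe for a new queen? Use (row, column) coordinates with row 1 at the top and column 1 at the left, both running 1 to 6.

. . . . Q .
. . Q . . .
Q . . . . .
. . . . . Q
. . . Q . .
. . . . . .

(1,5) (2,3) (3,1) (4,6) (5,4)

1

(1,5) attacks row 6 at column 5.
(2,3) attacks row 6 at column 3.
(3,1) attacks row 6 at column 1 and diagonals 4.
(4,6) attacks row 6 at column 6 and diagonals 4.
(5,4) attacks row 6 at column 4 and diagonals 3, 5.
Attacked columns: {1, 3, 4, 5, 6}. Safe: {2}.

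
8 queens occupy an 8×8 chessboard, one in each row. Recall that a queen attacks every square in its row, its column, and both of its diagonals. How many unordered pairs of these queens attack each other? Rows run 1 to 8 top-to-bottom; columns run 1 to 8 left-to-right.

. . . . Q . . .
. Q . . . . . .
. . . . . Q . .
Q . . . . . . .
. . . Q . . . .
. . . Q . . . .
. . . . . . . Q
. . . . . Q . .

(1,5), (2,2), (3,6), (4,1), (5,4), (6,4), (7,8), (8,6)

Same column: (3,6)–(8,6) (column 6); (5,4)–(6,4) (column 4).
Same diagonal: (3,6)–(5,4) (|3−5| = |6−4| = 2); (6,4)–(8,6) (|6−8| = |4−6| = 2).
Total attacking pairs: 4.

4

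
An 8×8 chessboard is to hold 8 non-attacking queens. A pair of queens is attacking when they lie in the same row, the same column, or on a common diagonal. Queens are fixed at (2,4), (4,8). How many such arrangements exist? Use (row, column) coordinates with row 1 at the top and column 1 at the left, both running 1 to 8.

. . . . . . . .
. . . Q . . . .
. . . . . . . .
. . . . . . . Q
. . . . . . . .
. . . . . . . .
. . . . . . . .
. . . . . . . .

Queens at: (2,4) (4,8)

Branch on row 1: col 1 → 0; col 2 → 1; col 6 → 1; col 7 → 1.
Sum: 0 + 1 + 1 + 1 = 3.

3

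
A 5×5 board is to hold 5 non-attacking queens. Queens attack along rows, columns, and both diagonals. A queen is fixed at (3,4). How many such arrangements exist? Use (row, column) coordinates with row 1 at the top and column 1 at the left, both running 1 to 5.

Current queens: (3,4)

2

Branch on row 1: col 1 → 0; col 3 → 1; col 5 → 1.
Sum: 0 + 1 + 1 = 2.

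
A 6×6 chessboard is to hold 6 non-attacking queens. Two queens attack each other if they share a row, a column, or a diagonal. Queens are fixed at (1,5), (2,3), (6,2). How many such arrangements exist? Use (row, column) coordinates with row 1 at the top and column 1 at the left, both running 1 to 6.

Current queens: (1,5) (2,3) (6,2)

1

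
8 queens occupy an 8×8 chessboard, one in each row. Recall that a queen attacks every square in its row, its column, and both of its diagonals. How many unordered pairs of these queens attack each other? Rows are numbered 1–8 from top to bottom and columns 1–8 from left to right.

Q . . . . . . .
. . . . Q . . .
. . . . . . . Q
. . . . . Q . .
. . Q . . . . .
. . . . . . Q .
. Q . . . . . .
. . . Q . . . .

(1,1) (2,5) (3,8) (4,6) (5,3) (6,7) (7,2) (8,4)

0

All columns are distinct and no two queens satisfy |Δrow| = |Δcol|, so no pair attacks.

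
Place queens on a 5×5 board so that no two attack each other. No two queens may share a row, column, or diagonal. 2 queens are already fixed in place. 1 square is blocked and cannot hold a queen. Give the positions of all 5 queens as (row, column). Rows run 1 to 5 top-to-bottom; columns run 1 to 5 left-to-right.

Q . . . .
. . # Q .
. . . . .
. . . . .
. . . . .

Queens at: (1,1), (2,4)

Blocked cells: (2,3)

(1,1) (2,4) (3,2) (4,5) (5,3)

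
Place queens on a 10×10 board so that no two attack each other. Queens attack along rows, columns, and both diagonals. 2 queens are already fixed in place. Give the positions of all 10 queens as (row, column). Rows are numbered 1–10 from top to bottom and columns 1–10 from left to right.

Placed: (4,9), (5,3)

(1,1) (2,4) (3,6) (4,9) (5,3) (6,10) (7,8) (8,2) (9,5) (10,7)

Row 1: attacked by (4,9)→{6,9}; (5,3)→{3,7}. Safe: 1, 2, 4, 5, 8, 10. Place at column 1.
Row 2: attacked by (1,1)→{1,2}; (4,9)→{7,9}; (5,3)→{3,6}. Safe: 4, 5, 8, 10. Place at column 4.
Row 3: attacked by (1,1)→{1,3}; (2,4)→{3,4,5}; (4,9)→{8,9,10}; (5,3)→{1,3,5}. Safe: 2, 6, 7. Place at column 6.
Row 6: attacked by (1,1)→{1,6}; (2,4)→{4,8}; (3,6)→{3,6,9}; (4,9)→{7,9}; (5,3)→{2,3,4}. Safe: 5, 10. Place at column 10.
Row 7: attacked by (1,1)→{1,7}; (2,4)→{4,9}; (3,6)→{2,6,10}; (4,9)→{6,9}; (5,3)→{1,3,5}; (6,10)→{9,10}. Safe: 8. Place at column 8.
Row 8: attacked by (1,1)→{1,8}; (2,4)→{4,10}; (3,6)→{1,6}; (4,9)→{5,9}; (5,3)→{3,6}; (6,10)→{8,10}; (7,8)→{7,8,9}. Safe: 2. Place at column 2.
Row 9: attacked by (1,1)→{1,9}; (2,4)→{4}; (3,6)→{6}; (4,9)→{4,9}; (5,3)→{3,7}; (6,10)→{7,10}; (7,8)→{6,8,10}; (8,2)→{1,2,3}. Safe: 5. Place at column 5.
Row 10: attacked by (1,1)→{1,10}; (2,4)→{4}; (3,6)→{6}; (4,9)→{3,9}; (5,3)→{3,8}; (6,10)→{6,10}; (7,8)→{5,8}; (8,2)→{2,4}; (9,5)→{4,5,6}. Safe: 7. Place at column 7.
Columns [1, 4, 6, 9, 3, 10, 8, 2, 5, 7], r−c [0, -2, -3, -5, 2, -4, -1, 6, 4, 3], r+c [2, 6, 9, 13, 8, 16, 15, 10, 14, 17] are all distinct, so no two queens attack.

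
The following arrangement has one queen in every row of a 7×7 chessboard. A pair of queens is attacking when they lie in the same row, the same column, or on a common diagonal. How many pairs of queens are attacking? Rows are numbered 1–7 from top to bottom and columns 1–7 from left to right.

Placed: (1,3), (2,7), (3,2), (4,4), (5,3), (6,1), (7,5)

3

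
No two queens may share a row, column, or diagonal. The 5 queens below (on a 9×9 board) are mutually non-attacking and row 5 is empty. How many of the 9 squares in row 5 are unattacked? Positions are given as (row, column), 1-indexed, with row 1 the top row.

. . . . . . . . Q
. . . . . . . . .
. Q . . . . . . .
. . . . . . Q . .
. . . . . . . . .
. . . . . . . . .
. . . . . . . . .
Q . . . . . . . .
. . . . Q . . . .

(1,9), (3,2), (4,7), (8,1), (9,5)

1

(1,9) attacks row 5 at column 9 and diagonals 5.
(3,2) attacks row 5 at column 2 and diagonals 4.
(4,7) attacks row 5 at column 7 and diagonals 6, 8.
(8,1) attacks row 5 at column 1 and diagonals 4.
(9,5) attacks row 5 at column 5 and diagonals 1, 9.
Attacked columns: {1, 2, 4, 5, 6, 7, 8, 9}. Safe: {3}.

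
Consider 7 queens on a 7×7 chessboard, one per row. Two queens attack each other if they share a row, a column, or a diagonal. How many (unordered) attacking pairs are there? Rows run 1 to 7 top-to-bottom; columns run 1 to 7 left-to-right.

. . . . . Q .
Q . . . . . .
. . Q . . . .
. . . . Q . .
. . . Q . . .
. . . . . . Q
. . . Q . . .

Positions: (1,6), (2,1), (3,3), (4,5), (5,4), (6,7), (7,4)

Same column: (5,4)–(7,4) (column 4).
Same diagonal: (2,1)–(5,4) (|2−5| = |1−4| = 3); (4,5)–(5,4) (|4−5| = |5−4| = 1); (4,5)–(6,7) (|4−6| = |5−7| = 2).
Total attacking pairs: 4.

4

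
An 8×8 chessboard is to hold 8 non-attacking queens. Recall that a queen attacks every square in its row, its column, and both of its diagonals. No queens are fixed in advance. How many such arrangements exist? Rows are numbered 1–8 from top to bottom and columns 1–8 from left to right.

Branch on row 1: col 1 → 4; col 2 → 8; col 3 → 16; col 4 → 18; col 5 → 18; col 6 → 16; col 7 → 8; col 8 → 4.
Sum: 4 + 8 + 16 + 18 + 18 + 16 + 8 + 4 = 92.
(This is the classic 8-queens count.)

92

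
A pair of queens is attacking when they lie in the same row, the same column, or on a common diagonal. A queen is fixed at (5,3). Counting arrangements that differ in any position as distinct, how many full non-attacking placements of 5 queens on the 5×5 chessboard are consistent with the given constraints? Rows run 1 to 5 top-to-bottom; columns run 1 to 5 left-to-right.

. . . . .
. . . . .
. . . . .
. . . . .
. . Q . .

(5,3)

2

Branch on row 1: col 1 → 1; col 2 → 0; col 4 → 0; col 5 → 1.
Sum: 1 + 0 + 0 + 1 = 2.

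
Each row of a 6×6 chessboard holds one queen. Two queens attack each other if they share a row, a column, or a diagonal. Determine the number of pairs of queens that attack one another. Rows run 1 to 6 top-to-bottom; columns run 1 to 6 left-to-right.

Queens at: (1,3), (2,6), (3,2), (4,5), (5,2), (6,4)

1

Same column: (3,2)–(5,2) (column 2).
Total attacking pairs: 1.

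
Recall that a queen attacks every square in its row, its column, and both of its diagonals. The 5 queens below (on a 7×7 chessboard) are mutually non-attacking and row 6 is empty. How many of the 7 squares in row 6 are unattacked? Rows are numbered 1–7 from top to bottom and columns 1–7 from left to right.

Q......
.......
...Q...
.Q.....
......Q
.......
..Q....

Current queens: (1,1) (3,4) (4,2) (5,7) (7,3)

1

(1,1) attacks row 6 at column 1 and diagonals 6.
(3,4) attacks row 6 at column 4 and diagonals 1, 7.
(4,2) attacks row 6 at column 2 and diagonals 4.
(5,7) attacks row 6 at column 7 and diagonals 6.
(7,3) attacks row 6 at column 3 and diagonals 2, 4.
Attacked columns: {1, 2, 3, 4, 6, 7}. Safe: {5}.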